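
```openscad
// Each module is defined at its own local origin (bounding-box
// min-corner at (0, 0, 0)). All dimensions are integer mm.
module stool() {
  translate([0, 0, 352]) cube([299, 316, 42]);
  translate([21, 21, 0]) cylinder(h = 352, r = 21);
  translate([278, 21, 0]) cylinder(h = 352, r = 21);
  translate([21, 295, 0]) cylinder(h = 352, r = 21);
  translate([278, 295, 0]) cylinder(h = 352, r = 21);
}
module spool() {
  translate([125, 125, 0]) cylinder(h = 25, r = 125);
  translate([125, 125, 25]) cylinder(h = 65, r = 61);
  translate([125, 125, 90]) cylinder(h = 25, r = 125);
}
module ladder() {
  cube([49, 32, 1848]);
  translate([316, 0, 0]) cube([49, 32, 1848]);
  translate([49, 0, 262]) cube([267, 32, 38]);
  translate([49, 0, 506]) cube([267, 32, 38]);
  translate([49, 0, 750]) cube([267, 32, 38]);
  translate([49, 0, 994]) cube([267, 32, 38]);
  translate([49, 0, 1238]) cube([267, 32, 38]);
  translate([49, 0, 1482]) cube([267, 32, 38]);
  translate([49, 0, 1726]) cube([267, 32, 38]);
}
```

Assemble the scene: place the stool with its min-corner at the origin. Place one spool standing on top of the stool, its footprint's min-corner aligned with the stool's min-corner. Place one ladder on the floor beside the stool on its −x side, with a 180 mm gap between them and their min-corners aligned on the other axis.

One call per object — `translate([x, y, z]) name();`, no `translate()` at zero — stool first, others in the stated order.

stool();
translate([0, 0, 394]) spool();
translate([-545, 0, 0]) ladder();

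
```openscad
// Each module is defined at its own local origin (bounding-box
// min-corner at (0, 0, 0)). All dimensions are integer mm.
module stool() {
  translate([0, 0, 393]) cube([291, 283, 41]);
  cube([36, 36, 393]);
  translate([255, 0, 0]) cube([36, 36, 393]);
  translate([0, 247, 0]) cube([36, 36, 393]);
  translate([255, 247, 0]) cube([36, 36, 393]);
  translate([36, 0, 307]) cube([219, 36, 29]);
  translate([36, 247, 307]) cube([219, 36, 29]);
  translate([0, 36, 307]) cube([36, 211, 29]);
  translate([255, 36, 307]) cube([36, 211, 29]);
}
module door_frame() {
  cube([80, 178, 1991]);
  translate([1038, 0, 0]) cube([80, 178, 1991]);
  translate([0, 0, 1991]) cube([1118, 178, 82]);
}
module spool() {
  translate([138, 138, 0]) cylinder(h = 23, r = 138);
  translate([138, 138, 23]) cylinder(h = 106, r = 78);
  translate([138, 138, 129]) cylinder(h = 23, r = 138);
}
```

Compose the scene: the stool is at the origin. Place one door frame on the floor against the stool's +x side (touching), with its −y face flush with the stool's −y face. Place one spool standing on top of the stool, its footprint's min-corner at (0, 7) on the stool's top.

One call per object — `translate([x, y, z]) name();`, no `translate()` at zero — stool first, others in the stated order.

stool();
translate([291, 0, 0]) door_frame();
translate([0, 7, 434]) spool();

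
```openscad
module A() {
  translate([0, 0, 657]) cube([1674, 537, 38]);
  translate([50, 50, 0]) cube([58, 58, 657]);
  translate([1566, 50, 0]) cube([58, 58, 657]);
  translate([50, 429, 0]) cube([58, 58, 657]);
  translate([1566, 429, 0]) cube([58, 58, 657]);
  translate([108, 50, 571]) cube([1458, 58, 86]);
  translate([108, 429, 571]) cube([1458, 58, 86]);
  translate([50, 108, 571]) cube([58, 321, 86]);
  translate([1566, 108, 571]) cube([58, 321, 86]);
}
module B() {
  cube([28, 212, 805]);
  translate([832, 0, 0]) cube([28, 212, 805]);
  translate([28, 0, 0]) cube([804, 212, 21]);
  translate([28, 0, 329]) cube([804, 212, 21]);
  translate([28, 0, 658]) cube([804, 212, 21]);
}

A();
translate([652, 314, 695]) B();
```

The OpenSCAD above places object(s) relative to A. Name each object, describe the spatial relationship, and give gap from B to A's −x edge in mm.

The bookshelf's min-x is at 652; the table's min-x is 0; gap = 652 mm.

A is a table. B is a bookshelf. The bookshelf is on top of the table. The gap from the bookshelf to the table's −x edge is 652 mm.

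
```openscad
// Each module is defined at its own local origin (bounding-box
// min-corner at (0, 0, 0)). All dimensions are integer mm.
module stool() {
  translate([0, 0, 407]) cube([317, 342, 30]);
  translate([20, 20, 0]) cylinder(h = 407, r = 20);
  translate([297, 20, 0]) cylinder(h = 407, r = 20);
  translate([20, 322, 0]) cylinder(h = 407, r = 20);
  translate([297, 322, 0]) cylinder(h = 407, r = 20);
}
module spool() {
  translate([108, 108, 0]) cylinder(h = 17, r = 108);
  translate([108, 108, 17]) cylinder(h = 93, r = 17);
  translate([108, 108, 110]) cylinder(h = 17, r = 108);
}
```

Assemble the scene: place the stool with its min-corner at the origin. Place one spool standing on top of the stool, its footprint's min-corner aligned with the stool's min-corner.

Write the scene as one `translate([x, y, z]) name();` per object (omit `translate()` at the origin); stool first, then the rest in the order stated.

stool();
translate([0, 0, 437]) spool();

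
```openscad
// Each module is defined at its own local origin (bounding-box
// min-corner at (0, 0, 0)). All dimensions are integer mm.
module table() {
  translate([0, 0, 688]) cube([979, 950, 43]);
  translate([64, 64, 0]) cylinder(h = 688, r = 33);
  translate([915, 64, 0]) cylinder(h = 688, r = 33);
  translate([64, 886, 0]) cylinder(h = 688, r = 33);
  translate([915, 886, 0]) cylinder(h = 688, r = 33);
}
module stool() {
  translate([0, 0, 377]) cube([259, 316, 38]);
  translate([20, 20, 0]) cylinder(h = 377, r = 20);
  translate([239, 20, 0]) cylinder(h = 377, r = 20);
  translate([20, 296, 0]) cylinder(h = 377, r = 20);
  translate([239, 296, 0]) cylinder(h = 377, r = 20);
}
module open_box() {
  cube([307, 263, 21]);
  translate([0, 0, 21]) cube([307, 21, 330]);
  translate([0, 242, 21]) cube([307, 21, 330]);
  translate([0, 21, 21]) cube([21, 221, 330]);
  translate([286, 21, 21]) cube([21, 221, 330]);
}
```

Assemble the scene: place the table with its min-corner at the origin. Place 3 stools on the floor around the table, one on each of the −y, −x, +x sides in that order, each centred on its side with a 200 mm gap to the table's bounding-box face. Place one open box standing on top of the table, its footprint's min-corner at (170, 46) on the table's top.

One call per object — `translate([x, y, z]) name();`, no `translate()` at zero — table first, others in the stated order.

table();
translate([360, -516, 0]) stool();
translate([-459, 317, 0]) stool();
translate([1179, 317, 0]) stool();
translate([170, 46, 731]) open_box();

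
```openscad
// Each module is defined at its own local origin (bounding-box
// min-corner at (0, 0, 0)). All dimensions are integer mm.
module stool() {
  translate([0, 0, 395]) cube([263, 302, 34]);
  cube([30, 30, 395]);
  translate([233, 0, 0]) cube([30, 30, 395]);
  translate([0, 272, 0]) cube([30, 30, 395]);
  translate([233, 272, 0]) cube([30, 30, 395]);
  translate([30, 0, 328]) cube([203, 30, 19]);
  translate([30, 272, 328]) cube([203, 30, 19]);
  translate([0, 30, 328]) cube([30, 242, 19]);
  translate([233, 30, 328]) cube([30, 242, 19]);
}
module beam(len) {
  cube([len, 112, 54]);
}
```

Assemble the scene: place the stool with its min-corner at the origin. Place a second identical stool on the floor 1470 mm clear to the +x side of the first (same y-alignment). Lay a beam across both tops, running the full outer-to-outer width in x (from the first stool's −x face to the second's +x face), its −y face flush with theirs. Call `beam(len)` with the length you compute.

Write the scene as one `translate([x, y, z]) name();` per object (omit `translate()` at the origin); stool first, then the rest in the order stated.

stool();
translate([1733, 0, 0]) stool();
translate([0, 0, 429]) beam(1996);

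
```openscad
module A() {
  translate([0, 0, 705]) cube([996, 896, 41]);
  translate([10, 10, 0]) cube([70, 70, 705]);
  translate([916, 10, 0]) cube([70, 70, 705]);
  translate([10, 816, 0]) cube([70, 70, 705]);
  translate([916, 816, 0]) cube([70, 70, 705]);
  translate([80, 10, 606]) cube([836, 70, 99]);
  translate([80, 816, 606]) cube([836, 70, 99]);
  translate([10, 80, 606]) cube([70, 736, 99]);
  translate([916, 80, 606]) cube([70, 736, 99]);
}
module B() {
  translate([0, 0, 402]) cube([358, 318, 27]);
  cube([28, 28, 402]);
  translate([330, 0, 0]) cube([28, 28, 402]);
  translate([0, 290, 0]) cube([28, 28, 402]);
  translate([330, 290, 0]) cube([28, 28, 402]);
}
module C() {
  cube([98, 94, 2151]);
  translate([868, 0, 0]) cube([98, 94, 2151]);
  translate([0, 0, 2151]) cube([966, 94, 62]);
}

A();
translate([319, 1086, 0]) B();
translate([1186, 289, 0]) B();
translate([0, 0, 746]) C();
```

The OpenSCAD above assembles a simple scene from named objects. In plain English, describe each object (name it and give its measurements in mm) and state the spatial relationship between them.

A is a rectangular dining table. The top is 996×896×41 mm with its upper surface at z = 746 mm. It stands on four 70×70 mm square legs, each inset 10 mm from the nearest pair of top edges, running from the floor to the underside of the top. Four apron rails, 70 mm thick and 99 mm tall, run between adjacent legs with their top edges flush with the underside of the top and their outer faces flush with the legs' outer faces.

B is a four-legged stool. The seat is a 358×318×27 mm slab whose top surface is at z = 429 mm; four square legs, each 28×28 mm in cross-section, run from the floor (z = 0) to the underside of the seat, each flush with a corner of the seat.

C is a door frame. The clear opening is 770 mm wide and 2151 mm high. Two 98 mm wide jambs, 94 mm deep, stand either side of the opening from the floor to the top of the opening. A 62 mm thick head sits across the top of both jambs, spanning the full outside width of the frame.

Two stools sit around the table at the +y, +x sides. The door frame is on top of the table.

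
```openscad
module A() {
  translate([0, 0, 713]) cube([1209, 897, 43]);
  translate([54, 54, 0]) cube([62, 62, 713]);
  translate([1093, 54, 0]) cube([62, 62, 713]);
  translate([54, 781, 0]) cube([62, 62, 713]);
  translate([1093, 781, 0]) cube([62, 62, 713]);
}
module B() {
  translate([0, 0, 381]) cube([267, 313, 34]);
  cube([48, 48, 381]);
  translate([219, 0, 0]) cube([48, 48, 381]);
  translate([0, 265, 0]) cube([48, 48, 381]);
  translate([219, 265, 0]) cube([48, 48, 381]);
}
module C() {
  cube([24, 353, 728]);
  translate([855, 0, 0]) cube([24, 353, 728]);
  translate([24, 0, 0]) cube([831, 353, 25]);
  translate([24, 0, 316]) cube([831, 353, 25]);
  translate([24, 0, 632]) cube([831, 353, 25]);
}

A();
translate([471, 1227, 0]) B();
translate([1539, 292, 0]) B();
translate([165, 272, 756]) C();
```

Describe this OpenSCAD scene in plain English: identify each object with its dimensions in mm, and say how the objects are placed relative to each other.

A is a rectangular dining table. The top is 1209×897×43 mm with its upper surface at z = 756 mm. It stands on four 62×62 mm square legs, each inset 54 mm from the nearest pair of top edges, running from the floor to the underside of the top.

B is a simple wooden stool: a rectangular seat 267 mm (x) by 313 mm (y), 34 mm thick, top face at z = 415 mm, on four square legs, each 48×48 mm in cross-section. The legs rest on z = 0, each flush with a corner of the seat.

C is a bookshelf 879 mm wide overall, 353 mm deep and 728 mm tall. The two sides are 24 mm thick vertical panels. 3 horizontal shelves of 25 mm thickness span between the inner faces of the sides; the lowest shelf sits on the floor and shelves are stacked with a clear vertical gap of 291 mm between each pair.

Two stools sit around the table at the +y, +x sides. The bookshelf is on top of the table, centred.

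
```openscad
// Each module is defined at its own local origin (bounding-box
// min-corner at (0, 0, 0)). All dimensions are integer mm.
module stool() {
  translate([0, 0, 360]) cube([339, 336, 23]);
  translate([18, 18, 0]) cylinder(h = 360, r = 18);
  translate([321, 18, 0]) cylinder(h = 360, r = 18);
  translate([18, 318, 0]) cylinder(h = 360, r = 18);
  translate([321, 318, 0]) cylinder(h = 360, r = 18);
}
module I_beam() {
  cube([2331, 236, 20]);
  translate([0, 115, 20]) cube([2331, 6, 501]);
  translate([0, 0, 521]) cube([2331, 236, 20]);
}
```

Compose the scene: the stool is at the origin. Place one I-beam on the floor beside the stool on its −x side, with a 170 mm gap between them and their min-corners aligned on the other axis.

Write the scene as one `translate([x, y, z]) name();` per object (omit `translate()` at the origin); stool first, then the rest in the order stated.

stool();
translate([-2501, 0, 0]) I_beam();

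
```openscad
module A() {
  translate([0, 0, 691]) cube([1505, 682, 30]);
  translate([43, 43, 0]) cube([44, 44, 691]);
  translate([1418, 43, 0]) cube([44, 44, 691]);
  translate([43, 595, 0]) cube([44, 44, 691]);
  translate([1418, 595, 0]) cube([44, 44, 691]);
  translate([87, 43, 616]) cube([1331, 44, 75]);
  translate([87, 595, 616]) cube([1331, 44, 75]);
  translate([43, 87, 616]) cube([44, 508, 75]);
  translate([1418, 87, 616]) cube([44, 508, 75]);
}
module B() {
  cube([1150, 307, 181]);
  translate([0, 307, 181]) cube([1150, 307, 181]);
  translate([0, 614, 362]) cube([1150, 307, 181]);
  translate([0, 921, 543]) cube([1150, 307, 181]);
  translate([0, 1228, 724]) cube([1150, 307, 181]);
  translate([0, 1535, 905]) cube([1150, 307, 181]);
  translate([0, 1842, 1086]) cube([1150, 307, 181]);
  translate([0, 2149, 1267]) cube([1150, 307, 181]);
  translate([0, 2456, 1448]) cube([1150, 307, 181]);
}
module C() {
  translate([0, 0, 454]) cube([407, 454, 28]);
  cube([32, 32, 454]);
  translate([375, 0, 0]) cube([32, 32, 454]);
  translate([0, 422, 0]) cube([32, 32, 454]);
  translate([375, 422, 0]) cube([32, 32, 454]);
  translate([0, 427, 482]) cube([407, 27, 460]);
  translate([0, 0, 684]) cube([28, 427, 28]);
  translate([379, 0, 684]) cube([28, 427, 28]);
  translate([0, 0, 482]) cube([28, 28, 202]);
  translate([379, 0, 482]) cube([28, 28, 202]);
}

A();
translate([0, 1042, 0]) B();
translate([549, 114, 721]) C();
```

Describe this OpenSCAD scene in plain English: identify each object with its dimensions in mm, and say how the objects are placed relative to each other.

A is a rectangular dining table. The top is 1505×682×30 mm with its upper surface at z = 721 mm. It stands on four 44×44 mm square legs, each inset 43 mm from the nearest pair of top edges, running from the floor to the underside of the top. Four apron rails, 44 mm thick and 75 mm tall, run between adjacent legs with their top edges flush with the underside of the top and their outer faces flush with the legs' outer faces.

B is a straight staircase of 9 solid steps. Each step is 1150 mm wide (x), 307 mm deep (y, the going) and 181 mm tall (the rise). The first step rests on the floor; each subsequent step sits one going further in +y and one rise higher in +z, directly behind and above the previous step with no overlap.

C is a chair: 407×454 mm seat, 28 mm thick, top at z = 482 mm, on four 32 mm square corner legs flush with the seat edges. A 27 mm thick backrest slab spans the full seat width, extending 460 mm above the seat top, its back face flush with the seat's +y edge. Two armrests of 28×28 mm section run along each side from the seat's front edge to the front of the backrest, top faces 230 mm above the seat top and outer faces flush with the seat's x-edges; a 28×28 mm post under the front of each armrest stands on the seat at the front corner.

The staircase is on the floor beside the table on its +y side. The chair is on top of the table, centred.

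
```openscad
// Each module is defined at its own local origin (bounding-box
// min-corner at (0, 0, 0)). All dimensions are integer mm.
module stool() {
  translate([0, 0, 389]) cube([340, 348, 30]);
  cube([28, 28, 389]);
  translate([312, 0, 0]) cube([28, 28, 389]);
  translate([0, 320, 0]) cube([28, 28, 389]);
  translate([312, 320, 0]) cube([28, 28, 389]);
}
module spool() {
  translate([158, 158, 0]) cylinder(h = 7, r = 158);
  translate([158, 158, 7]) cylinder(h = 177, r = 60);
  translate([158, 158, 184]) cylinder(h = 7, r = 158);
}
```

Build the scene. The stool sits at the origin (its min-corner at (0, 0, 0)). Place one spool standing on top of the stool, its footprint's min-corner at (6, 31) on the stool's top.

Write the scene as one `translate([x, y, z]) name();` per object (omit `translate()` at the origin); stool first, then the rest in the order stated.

stool();
translate([6, 31, 419]) spool();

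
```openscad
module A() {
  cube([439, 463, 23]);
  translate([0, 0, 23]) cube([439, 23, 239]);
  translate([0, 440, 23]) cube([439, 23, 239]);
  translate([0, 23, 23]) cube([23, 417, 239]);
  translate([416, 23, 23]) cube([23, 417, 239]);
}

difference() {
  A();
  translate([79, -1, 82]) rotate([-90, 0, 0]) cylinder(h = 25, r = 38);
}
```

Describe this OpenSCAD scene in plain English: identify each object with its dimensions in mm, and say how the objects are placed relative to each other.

A is an open storage box with external size 439×463×262 mm and wall thickness 23 mm (the base is also 23 mm thick). The base covers the whole footprint; the four walls stand on the base, with the y-facing walls full-width and the x-facing walls fitting between their inner faces.

The open box has a circular hole of radius 38 mm through its front wall, centred at (x = 79, z = 82).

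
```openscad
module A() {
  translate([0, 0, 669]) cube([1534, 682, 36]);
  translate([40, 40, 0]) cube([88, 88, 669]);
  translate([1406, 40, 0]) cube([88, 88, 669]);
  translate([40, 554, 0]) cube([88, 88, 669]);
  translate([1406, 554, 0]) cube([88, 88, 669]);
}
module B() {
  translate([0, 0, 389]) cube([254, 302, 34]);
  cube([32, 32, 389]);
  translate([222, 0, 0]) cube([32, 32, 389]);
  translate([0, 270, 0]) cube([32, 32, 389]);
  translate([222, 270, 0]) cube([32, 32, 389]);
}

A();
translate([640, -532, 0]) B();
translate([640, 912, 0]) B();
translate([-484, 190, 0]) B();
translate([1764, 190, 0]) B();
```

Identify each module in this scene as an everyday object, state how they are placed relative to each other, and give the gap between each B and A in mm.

A is a table. B is a stool. Four stools sit around the table at the −y, +y, −x, +x sides. The gap between each stool and the table is 230 mm.

Each stool's nearest face is 230 mm from the table's bounding box.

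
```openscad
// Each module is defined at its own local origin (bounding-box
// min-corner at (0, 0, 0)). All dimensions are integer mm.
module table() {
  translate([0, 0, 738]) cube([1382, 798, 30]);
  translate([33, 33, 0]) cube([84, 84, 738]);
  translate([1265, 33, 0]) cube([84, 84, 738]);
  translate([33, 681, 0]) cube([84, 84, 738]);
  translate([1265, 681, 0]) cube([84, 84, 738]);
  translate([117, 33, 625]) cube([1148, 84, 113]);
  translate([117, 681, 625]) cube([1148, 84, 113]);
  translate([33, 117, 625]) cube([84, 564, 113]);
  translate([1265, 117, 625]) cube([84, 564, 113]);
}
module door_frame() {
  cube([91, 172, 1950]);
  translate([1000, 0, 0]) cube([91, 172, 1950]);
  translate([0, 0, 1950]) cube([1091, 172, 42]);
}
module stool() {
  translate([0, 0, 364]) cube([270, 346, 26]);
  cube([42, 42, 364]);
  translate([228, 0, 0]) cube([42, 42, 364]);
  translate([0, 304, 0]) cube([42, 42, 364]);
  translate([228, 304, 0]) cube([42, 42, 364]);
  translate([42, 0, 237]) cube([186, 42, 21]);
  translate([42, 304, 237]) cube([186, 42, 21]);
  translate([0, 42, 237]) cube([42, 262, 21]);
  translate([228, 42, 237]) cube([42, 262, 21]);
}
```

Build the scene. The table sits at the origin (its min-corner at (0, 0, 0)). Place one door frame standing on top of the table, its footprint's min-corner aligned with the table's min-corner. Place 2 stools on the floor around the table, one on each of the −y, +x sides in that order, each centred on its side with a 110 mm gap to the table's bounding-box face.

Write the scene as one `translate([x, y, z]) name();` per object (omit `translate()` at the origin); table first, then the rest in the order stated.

table();
translate([0, 0, 768]) door_frame();
translate([556, -456, 0]) stool();
translate([1492, 226, 0]) stool();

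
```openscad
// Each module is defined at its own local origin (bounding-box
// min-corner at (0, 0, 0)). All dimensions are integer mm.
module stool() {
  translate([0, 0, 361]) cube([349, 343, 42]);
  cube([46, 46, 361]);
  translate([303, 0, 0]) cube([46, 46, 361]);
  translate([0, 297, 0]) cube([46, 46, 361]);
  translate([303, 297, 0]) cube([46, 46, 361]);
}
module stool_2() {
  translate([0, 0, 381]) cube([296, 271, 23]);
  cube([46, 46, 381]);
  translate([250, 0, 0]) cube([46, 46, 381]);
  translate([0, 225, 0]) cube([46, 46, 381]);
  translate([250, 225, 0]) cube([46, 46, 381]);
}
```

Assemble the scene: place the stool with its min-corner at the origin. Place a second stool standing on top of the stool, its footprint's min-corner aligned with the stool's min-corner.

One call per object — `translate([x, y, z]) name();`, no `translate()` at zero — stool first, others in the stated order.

stool();
translate([0, 0, 403]) stool_2();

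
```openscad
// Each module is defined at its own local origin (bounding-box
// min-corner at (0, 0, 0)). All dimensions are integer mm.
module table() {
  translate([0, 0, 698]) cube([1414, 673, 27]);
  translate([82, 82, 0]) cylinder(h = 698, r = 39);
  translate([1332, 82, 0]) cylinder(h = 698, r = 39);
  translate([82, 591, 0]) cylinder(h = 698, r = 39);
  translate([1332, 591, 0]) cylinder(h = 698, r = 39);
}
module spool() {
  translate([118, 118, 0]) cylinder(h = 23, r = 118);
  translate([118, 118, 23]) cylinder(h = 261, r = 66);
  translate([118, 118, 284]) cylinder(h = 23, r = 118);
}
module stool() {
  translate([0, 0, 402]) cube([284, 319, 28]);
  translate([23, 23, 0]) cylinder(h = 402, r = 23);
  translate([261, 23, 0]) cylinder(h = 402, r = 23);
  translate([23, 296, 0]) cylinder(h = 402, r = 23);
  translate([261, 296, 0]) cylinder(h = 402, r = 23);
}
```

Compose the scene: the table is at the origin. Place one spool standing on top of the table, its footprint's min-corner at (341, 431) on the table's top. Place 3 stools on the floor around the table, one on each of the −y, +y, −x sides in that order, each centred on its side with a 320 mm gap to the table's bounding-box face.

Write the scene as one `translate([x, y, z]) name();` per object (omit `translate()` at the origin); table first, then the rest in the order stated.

table();
translate([341, 431, 725]) spool();
translate([565, -639, 0]) stool();
translate([565, 993, 0]) stool();
translate([-604, 177, 0]) stool();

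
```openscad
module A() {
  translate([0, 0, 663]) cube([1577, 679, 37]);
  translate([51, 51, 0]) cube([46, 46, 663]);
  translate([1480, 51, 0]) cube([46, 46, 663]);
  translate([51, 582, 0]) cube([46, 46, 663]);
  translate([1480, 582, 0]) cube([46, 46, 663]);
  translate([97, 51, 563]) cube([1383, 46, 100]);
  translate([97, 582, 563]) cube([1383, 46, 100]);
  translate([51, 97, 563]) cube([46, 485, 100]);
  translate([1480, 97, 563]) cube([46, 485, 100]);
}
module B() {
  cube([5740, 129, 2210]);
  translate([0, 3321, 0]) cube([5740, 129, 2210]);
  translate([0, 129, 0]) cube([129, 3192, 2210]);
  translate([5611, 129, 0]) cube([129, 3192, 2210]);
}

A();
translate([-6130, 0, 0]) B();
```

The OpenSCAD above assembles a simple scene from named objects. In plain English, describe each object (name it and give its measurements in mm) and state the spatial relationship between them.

A is a table: top 1577 mm (x) × 679 mm (y), 37 mm thick, upper face at z = 700 mm, on four 46×46 mm square legs, each inset 51 mm from the nearest pair of top edges, running from z = 0 to the bottom of the top. Four apron rails, 46 mm thick and 100 mm tall, run between adjacent legs with their top edges flush with the underside of the top and their outer faces flush with the legs' outer faces.

B is the wall frame of a small rectangular building: four walls, each 2210 mm tall and 129 mm thick, enclosing a footprint 5740 mm (x) by 3450 mm (y) outside-to-outside, with no floor or roof. The front and back walls (the −y and +y sides) span the full width; the two side walls fit between them.

The house frame is on the floor beside the table on its −x side.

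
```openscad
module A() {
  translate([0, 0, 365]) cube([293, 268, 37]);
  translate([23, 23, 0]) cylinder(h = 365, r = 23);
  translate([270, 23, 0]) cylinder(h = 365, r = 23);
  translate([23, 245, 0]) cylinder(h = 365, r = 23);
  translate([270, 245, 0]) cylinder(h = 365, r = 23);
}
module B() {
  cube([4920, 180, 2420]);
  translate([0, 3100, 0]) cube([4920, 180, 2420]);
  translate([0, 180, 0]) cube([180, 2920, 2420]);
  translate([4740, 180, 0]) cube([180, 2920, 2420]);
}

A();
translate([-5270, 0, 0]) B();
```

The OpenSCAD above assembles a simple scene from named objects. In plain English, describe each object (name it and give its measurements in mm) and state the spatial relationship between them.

A is a four-legged stool. The seat is 293×268 mm, 37 mm thick, top at z = 402 mm. It stands on four round legs, each 46 mm in diameter, from z = 0 to the seat underside, each leg's axis is inset half a diameter from the nearest pair of seat edges (so the leg's bounding box is flush with the corner).

B is the wall frame of a small rectangular building: four walls, each 2420 mm tall and 180 mm thick, enclosing a footprint 4920 mm (x) by 3280 mm (y) outside-to-outside, with no floor or roof. The front and back walls (the −y and +y sides) span the full width; the two side walls fit between them.

The house frame is on the floor beside the stool on its −x side.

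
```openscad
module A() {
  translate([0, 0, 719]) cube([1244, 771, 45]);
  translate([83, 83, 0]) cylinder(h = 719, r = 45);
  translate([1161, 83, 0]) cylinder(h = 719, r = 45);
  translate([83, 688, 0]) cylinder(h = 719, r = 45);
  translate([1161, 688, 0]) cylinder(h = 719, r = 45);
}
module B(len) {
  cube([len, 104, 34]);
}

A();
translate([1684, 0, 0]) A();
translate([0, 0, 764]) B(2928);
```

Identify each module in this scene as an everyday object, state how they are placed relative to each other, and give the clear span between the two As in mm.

A is a table. B is a beam. A beam spans the tops of two tables. The clear span between the two tables is 440 mm.

Second table starts at x = 1684; first ends at x = 1244; clear span = 1684 − 1244 = 440 mm.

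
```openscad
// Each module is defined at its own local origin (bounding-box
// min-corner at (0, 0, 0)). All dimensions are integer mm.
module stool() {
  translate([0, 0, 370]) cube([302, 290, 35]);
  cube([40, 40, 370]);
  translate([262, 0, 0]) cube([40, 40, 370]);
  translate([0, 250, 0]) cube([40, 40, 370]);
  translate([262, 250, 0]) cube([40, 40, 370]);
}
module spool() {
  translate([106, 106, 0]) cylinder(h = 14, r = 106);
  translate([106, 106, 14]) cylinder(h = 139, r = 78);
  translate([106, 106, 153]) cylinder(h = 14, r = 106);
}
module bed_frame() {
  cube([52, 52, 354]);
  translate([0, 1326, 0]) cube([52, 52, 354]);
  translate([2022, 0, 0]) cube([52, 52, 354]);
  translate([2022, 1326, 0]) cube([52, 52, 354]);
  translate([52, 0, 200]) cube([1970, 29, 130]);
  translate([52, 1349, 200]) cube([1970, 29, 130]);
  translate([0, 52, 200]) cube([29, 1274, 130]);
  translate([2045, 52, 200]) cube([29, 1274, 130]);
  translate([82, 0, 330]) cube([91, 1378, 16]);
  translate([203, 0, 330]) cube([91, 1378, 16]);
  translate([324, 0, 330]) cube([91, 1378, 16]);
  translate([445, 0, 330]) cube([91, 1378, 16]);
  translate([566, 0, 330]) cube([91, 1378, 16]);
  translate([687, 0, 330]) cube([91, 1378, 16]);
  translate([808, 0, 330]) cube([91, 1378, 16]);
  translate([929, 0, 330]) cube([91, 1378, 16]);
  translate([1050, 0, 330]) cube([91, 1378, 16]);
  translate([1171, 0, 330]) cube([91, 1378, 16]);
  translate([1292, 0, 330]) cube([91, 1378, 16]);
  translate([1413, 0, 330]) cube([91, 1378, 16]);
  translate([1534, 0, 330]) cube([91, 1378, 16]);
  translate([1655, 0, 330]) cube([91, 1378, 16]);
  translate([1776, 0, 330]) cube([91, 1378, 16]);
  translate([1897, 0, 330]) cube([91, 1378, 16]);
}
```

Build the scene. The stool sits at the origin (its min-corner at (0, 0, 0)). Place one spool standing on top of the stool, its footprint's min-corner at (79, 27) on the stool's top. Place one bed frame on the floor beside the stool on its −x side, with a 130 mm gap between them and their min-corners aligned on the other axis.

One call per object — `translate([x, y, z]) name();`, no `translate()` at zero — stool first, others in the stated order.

stool();
translate([79, 27, 405]) spool();
translate([-2204, 0, 0]) bed_frame();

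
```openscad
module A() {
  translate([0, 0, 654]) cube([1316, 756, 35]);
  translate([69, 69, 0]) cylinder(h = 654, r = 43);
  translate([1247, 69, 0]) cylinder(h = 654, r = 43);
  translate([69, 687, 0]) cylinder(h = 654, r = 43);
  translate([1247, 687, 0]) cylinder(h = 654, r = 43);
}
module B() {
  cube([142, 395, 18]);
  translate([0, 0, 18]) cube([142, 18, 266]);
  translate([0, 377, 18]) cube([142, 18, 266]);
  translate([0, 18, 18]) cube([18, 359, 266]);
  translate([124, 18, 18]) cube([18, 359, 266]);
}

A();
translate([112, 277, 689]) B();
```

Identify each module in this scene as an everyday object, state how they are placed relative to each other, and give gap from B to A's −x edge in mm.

The open box's min-x is at 112; the table's min-x is 0; gap = 112 mm.

A is a table. B is an open box. The open box is on top of the table. The gap from the open box to the table's −x edge is 112 mm.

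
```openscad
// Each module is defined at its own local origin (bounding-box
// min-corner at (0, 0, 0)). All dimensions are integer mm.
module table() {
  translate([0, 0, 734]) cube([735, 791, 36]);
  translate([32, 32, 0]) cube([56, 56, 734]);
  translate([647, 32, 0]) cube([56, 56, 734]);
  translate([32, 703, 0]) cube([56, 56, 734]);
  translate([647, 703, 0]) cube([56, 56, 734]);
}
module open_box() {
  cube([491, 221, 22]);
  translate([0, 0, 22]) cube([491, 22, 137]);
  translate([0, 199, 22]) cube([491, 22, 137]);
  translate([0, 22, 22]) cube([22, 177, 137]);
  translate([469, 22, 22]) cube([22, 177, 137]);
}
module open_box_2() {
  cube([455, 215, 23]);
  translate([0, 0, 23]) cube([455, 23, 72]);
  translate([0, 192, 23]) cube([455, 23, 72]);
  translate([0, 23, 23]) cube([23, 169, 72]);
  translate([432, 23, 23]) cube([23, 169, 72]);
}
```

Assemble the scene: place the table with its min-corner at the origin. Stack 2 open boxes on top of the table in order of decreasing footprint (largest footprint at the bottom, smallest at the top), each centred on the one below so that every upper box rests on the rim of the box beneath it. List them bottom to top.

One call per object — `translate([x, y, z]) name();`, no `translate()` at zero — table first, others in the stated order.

table();
translate([122, 285, 770]) open_box();
translate([140, 288, 929]) open_box_2();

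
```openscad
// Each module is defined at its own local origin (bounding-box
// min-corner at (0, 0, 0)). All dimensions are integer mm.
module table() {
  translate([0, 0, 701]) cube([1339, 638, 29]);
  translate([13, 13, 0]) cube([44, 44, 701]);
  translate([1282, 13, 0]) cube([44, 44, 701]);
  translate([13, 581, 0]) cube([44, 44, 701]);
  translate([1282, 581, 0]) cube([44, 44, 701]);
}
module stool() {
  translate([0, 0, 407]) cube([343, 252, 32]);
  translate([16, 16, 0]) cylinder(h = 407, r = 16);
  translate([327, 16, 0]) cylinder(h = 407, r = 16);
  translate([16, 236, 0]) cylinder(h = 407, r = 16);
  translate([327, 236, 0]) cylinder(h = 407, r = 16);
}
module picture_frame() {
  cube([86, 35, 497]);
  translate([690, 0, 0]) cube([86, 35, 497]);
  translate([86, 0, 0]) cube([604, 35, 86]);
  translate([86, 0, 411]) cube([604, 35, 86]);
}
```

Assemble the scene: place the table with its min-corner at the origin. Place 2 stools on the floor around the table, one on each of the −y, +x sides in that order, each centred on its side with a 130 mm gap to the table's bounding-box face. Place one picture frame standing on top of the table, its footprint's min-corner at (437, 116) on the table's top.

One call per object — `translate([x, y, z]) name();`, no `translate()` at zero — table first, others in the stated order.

table();
translate([498, -382, 0]) stool();
translate([1469, 193, 0]) stool();
translate([437, 116, 730]) picture_frame();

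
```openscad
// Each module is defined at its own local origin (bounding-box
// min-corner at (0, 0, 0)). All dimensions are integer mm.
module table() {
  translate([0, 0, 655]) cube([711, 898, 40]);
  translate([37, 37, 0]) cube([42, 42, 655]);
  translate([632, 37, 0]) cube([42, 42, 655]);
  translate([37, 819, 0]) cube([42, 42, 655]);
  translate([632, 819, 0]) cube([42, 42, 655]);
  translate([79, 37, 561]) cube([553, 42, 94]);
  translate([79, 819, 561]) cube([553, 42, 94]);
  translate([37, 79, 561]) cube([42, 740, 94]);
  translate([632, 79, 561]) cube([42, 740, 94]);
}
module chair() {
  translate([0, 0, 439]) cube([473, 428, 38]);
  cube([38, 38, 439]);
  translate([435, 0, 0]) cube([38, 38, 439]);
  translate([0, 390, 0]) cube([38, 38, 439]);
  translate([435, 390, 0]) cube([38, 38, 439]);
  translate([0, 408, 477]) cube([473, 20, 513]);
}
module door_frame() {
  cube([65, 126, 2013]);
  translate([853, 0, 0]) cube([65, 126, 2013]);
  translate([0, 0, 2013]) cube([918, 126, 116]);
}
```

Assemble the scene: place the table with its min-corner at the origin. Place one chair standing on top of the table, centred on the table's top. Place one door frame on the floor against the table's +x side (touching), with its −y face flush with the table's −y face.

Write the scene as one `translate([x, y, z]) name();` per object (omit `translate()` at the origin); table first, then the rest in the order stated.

table();
translate([119, 235, 695]) chair();
translate([711, 0, 0]) door_frame();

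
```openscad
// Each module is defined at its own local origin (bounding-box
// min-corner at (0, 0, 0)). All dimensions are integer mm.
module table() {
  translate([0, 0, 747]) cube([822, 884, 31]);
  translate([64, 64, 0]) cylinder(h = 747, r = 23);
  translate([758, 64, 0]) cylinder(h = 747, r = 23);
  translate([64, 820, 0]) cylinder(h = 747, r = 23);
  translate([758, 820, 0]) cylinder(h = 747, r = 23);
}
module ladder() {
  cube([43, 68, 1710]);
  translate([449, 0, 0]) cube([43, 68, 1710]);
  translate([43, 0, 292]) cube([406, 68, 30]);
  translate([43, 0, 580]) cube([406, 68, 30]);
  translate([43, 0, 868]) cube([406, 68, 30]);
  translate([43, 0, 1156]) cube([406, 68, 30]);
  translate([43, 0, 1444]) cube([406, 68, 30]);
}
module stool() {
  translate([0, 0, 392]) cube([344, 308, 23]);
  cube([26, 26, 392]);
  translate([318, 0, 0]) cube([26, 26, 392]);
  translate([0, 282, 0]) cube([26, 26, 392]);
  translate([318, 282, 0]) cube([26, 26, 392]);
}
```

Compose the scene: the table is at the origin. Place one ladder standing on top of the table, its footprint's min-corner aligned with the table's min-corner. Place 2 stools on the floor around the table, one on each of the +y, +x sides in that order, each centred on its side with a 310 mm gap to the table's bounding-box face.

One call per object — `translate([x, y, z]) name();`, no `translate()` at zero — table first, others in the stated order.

table();
translate([0, 0, 778]) ladder();
translate([239, 1194, 0]) stool();
translate([1132, 288, 0]) stool();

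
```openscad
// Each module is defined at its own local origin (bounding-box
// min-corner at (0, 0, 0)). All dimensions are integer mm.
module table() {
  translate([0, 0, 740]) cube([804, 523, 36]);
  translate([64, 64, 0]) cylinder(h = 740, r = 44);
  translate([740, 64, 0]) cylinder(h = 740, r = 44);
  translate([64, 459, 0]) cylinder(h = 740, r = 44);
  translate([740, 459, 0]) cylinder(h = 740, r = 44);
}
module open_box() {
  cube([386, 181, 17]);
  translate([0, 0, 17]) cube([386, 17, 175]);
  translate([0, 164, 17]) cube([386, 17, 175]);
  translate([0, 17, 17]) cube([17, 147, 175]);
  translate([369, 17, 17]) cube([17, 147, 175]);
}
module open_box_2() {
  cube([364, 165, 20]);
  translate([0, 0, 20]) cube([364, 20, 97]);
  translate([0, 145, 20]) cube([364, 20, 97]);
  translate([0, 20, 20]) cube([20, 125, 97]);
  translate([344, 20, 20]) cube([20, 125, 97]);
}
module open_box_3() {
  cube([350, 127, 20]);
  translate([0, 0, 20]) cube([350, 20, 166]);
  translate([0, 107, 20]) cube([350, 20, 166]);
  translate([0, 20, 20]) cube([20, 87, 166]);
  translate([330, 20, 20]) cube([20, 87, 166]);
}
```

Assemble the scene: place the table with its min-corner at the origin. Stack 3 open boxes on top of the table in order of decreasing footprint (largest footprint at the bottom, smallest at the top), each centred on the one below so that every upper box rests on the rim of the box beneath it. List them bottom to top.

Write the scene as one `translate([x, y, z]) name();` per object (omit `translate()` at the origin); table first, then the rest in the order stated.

table();
translate([209, 171, 776]) open_box();
translate([220, 179, 968]) open_box_2();
translate([227, 198, 1085]) open_box_3();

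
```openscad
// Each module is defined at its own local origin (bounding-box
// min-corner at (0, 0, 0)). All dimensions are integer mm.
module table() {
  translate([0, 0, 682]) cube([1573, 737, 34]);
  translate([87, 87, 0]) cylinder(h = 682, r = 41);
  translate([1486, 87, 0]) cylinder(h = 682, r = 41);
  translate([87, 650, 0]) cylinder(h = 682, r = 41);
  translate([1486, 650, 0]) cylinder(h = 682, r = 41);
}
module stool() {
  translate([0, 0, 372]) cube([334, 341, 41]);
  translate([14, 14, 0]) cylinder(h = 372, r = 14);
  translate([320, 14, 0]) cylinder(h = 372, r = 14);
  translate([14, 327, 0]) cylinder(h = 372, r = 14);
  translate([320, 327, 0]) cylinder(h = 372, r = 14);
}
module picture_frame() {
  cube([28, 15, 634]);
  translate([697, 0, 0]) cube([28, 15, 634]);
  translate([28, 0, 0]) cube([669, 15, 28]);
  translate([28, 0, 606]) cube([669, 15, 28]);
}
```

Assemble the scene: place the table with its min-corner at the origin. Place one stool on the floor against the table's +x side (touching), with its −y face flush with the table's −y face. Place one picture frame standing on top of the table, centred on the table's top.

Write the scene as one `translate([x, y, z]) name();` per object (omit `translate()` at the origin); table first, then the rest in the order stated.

table();
translate([1573, 0, 0]) stool();
translate([424, 361, 716]) picture_frame();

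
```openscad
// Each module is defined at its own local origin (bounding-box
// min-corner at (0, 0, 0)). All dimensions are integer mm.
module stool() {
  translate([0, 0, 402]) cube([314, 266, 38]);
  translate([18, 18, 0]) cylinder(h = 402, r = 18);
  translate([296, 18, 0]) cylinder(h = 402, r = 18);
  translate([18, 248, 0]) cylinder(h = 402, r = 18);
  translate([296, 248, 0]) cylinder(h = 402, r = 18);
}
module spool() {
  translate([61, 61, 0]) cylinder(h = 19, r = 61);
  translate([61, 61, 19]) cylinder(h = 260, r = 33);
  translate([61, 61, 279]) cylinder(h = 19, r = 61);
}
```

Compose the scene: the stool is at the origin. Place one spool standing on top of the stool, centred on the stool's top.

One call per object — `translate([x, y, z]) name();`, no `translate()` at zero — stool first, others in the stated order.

stool();
translate([96, 72, 440]) spool();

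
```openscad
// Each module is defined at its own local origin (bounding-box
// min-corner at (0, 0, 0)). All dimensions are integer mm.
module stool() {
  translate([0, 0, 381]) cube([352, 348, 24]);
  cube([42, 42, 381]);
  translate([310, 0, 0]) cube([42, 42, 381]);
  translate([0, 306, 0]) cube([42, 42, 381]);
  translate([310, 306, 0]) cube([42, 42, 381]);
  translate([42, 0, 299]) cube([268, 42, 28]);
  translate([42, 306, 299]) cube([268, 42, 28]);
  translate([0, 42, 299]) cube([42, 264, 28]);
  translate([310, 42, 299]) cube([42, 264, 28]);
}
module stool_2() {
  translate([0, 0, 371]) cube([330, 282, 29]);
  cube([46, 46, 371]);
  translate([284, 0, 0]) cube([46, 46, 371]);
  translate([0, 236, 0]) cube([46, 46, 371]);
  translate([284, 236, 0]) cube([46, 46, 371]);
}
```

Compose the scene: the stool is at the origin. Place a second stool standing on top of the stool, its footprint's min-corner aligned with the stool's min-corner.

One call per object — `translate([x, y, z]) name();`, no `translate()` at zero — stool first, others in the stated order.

stool();
translate([0, 0, 405]) stool_2();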